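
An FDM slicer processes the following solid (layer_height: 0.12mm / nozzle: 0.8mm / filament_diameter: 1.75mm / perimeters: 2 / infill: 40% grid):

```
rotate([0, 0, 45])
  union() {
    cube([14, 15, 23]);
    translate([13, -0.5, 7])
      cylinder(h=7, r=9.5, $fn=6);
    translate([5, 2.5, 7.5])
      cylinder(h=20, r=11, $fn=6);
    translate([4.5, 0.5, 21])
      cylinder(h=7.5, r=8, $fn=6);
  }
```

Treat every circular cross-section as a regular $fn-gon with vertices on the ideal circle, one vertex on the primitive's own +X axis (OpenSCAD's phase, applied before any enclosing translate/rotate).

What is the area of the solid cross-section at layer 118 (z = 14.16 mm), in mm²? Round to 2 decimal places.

366.61 mm²

At z = 14.16 mm: the cube (footprint 14×15) is included at this height (area 210.00 mm²); the cylinder at (13, -0.5) is absent (z outside [7, 14]); the r=11 cylinder at (5, 2.5) gives a regular 6-gon of circumradius 11 (constant along its height) (area = (6/2)·11.000²·sin(360°/6) = 314.37 mm²); the cylinder at (4.5, 0.5) is absent (z outside [21, 28.5]); Merging all regions: the regions partially overlap — summed areas 524.37 mm² minus the doubly-counted overlap 157.76 mm² gives 366.61 mm² — area = 366.61 mm²; (rotated 45° about Z; rotation is an isometry so areas/perimeters/island counts are preserved). Overall, the cross-section is a single solid region. Net area = 366.61 mm².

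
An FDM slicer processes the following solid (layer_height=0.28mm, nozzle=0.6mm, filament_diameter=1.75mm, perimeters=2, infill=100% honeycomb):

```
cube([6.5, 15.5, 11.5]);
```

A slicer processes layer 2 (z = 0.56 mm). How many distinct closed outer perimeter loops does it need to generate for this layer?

At z = 0.56 mm: the 6.5×15.5 cube contributes its full rectangle. The result has 1 disconnected region.

1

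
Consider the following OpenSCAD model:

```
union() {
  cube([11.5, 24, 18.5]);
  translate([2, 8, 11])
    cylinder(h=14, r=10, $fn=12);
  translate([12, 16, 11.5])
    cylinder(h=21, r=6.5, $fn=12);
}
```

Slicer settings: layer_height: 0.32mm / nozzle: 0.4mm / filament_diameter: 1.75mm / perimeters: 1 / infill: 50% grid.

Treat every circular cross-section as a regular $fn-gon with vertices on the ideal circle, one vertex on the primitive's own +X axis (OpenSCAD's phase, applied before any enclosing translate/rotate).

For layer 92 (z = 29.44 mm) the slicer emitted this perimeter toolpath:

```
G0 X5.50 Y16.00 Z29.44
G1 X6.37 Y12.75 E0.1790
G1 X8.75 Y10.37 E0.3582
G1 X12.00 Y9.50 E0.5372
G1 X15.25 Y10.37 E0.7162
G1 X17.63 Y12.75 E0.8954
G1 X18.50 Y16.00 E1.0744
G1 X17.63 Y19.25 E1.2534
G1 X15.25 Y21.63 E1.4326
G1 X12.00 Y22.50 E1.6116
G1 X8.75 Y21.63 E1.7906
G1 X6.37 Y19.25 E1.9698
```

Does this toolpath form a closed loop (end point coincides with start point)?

Start point (G0): (5.50, 16.00). End point (last G1): the path does not return to the start — open.

no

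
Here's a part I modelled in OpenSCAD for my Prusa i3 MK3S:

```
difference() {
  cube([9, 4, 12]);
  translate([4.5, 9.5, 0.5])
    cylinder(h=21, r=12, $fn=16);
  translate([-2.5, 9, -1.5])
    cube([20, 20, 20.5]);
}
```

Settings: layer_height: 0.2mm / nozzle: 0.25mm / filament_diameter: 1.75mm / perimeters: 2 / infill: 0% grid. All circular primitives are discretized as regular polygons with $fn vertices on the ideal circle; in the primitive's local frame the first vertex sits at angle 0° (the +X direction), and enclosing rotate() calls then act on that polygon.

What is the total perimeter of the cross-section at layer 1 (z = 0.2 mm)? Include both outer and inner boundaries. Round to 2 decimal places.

26.00 mm

At z = 0.2 mm: the cube (footprint 9×4) is included at this height (perimeter 26.00 mm); the cylinder at (4.5, 9.5) is not intersected at this z (z outside [0.5, 21.5]); the cube at (-2.5, 9) (footprint 20×20) is included at this height (perimeter 80.00 mm); Taking the first minus the rest: starting from the 9×4 cube, the 20×20 cube at (-2.5, 9) misses the remaining region (no effect) — boundary = 26.00 mm. Overall, the cross-section is a single solid region. Total boundary length (outer) = 26.00 mm.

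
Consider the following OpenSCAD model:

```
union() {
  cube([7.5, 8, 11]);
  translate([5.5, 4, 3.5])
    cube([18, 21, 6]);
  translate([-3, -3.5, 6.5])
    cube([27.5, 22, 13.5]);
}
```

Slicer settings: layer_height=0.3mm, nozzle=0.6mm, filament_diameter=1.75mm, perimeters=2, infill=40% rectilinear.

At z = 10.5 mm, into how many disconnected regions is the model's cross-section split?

1

At z = 10.5 mm: the 7.5×8 cube contributes its full rectangle; the cube at (5.5, 4) is absent (z outside [3.5, 9.5]); the 27.5×22 cube at (-3, -3.5) contributes its full rectangle; Combining (union): the 7.5×8 cube lies entirely inside the 27.5×22 cube at (-3, -3.5), so the union is just the 27.5×22 cube at (-3, -3.5) — 1 connected region. The result has 1 disconnected region.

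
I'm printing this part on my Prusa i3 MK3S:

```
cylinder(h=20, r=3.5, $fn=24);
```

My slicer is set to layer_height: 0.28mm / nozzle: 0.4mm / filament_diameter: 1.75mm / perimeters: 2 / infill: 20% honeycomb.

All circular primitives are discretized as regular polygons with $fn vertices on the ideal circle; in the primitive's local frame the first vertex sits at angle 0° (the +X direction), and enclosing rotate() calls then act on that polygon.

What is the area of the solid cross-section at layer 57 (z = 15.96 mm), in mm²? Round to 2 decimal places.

38.05 mm²

At z = 15.96 mm: the cylinder: section is a regular 24-gon, circumradius r=3.5 (area = (24/2)·3.500²·sin(360°/24) = 38.05 mm²). Overall, the cross-section is a single solid region. Net area = 38.05 mm².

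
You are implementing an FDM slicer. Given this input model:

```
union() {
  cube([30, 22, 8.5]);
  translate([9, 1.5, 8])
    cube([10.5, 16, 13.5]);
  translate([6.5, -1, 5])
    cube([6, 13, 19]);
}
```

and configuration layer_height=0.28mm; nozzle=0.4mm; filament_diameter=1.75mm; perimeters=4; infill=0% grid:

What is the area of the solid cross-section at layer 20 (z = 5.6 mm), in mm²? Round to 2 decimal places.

666.00 mm²

At z = 5.6 mm: the cube is present — its section is the full 30×22 rectangle (area 660.00 mm²); the cube at (9, 1.5) is absent (z outside [8, 21.5]); the 6×13 cube at (6.5, -1) contributes its full rectangle (area 78.00 mm²); Merging all regions: the regions partially overlap — summed areas 738.00 mm² minus the doubly-counted overlap 72.00 mm² gives 666.00 mm² — area = 666.00 mm². Overall, the cross-section is a single solid region. Net area = 666.00 mm².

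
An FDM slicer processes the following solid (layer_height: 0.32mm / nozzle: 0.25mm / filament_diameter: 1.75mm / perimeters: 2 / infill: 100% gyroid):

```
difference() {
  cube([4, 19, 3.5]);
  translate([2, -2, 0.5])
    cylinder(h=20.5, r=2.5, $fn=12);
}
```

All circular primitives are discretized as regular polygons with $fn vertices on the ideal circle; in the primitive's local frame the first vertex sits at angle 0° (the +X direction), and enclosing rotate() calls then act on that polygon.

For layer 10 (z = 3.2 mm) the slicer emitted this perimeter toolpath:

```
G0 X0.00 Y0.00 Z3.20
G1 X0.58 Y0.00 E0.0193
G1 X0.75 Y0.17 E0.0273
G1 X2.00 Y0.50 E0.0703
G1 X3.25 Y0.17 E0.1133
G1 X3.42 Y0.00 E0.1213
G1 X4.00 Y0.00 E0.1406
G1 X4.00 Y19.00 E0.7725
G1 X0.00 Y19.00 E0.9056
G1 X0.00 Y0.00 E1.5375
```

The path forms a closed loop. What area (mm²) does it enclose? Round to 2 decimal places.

75.13 mm²

Apply the shoelace formula to the sequence of (X, Y) vertices; enclosed area = 75.13 mm².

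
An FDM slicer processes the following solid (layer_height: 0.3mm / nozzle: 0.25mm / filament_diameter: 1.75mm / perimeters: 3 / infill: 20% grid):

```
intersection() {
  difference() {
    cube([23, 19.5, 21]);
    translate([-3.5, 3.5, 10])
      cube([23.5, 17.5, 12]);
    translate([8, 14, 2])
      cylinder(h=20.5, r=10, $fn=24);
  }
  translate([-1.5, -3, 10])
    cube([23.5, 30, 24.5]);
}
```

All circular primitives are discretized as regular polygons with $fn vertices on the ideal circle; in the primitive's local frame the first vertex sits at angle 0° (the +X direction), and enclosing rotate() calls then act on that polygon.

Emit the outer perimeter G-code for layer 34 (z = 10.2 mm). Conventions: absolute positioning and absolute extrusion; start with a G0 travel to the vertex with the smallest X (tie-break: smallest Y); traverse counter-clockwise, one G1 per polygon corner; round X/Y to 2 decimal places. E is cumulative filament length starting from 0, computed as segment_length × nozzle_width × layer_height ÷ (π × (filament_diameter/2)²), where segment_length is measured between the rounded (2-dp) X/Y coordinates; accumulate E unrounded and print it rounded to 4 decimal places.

At z = 10.2 mm: the 23×19.5 cube contributes its full rectangle; the cube at (-3.5, 3.5) (footprint 23.5×17.5) is included at this height; the r=10 cylinder at (8, 14) gives a regular 24-gon of circumradius 10 (constant along its height); Taking the first minus the rest: starting from the 23×19.5 cube, the 23.5×17.5 cube at (-3.5, 3.5) partially overlaps it — only the 320.00 mm² overlap (of its 411.25 mm²) is removed, clipping the outline; the r=10 cylinder at (8, 14) misses the remaining region (no effect) — 1 connected region; the cube at (-1.5, -3) (footprint 23.5×30) is included at this height; Keeping only the common overlap: the 23.5×30 cube at (-1.5, -3) partially overlaps that combined region; clipping to the common part keeps 109.00 mm² — 1 connected region. The outline is a single polygon with 6 vertices. Extrusion per mm of travel: 0.25 × 0.3 / (π × 0.875²) = 0.031181. Accumulating E over each segment gives final E = 2.5881.

G0 X0.00 Y0.00 Z10.20
G1 X22.00 Y0.00 E0.6860
G1 X22.00 Y19.50 E1.2940
G1 X20.00 Y19.50 E1.3564
G1 X20.00 Y3.50 E1.8553
G1 X0.00 Y3.50 E2.4789
G1 X0.00 Y0.00 E2.5881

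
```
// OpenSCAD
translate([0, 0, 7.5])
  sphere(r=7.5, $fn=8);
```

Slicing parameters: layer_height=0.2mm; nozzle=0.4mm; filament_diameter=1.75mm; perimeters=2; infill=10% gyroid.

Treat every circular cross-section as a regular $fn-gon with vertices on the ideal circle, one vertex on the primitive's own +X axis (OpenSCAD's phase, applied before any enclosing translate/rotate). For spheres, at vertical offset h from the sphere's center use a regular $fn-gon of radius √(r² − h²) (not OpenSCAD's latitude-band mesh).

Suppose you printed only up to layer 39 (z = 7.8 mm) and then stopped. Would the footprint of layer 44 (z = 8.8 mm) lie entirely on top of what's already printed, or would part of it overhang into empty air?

Compare the two slices. At z = 7.8: the r=7.5 sphere slices to a regular 8-gon of circumradius 7.494 (√(r²−h²) with h=0.3 from center) (area = (8/2)·7.494²·sin(360°/8) = 158.84 mm²). At z = 8.8: the r=7.5 sphere slices to a regular 8-gon of circumradius 7.386 (√(r²−h²) with h=1.3 from center) (area = (8/2)·7.386²·sin(360°/8) = 154.32 mm²). Checking containment: the cross-section at z = 8.8 is a subset of the cross-section at z = 7.8.

entirely on top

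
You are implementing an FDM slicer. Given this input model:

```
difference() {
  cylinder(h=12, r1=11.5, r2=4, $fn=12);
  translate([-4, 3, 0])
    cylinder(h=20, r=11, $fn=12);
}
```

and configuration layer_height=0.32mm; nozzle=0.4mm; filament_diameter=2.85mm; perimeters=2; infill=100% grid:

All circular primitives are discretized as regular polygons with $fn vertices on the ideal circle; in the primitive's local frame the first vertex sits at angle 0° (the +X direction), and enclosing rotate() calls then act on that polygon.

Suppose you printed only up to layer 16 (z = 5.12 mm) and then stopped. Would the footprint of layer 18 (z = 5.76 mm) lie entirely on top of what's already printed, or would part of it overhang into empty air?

Compare the two slices. At z = 5.12: the cone contributes a regular 12-gon of circumradius 8.300 (interpolated between r1=11.5 and r2=4 at t=0.427) (area = (12/2)·8.300²·sin(360°/12) = 206.67 mm²); the cylinder at (-4, 3): section is a regular 12-gon, circumradius r=11 (area = (12/2)·11.000²·sin(360°/12) = 363.00 mm²); Taking the first minus the rest: starting from the cone (206.67 mm²), the r=11 cylinder at (-4, 3) partially overlaps it — only the 177.71 mm² overlap (of its 363.00 mm²) is removed, clipping the outline — area = 28.96 mm². At z = 5.76: the cone: at t=0.480 of its height the radius interpolates to r₁+(r₂−r₁)t = 7.900, giving a regular 12-gon of that circumradius (area = (12/2)·7.900²·sin(360°/12) = 187.23 mm²); the cylinder at (-4, 3): section is a regular 12-gon, circumradius r=11 (area = (12/2)·11.000²·sin(360°/12) = 363.00 mm²); Taking the first minus the rest: starting from the cone (187.23 mm²), the r=11 cylinder at (-4, 3) partially overlaps it — only the 165.84 mm² overlap (of its 363.00 mm²) is removed, clipping the outline — area = 21.39 mm². Checking containment: the cross-section at z = 5.76 is a subset of the cross-section at z = 5.12.

entirely on top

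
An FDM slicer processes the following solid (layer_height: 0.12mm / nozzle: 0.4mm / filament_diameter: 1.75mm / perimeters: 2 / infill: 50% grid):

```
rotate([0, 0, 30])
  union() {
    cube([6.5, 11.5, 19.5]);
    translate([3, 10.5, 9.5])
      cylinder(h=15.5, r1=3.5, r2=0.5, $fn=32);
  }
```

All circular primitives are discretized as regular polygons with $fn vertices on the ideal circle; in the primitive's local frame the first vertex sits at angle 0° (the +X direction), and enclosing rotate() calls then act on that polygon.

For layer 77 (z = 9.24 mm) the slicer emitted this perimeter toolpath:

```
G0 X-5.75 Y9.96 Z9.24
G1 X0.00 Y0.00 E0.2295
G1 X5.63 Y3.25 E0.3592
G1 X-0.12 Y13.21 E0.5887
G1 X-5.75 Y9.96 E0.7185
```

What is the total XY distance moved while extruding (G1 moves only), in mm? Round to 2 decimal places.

36.00 mm

Sum the Euclidean lengths of each G1 segment: total = 36.00 mm.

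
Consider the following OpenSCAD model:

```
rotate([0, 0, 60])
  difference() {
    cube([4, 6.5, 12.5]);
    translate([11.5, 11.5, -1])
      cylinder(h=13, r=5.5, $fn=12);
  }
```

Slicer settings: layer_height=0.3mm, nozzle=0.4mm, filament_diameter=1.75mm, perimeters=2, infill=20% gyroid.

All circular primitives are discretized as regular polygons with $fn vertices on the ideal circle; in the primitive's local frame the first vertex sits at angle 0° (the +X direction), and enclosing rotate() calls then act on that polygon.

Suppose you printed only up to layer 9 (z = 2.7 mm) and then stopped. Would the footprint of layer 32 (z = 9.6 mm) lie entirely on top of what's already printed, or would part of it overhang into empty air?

Compare the two slices. At z = 2.7: the cube (footprint 4×6.5) is included at this height (area 26.00 mm²); the r=5.5 cylinder at (11.5, 11.5) contributes a regular 12-gon of circumradius 5.5 (area = (12/2)·5.500²·sin(360°/12) = 90.75 mm²); After the difference (first − rest): starting from the 4×6.5 cube (26.00 mm²), the r=5.5 cylinder at (11.5, 11.5) misses the remaining region (no effect) — area = 26.00 mm²; (rotated 60° about Z; rotation is an isometry so areas/perimeters/island counts are preserved). At z = 9.6: the 4×6.5 cube contributes its full rectangle (area 26.00 mm²); the r=5.5 cylinder at (11.5, 11.5) contributes a regular 12-gon of circumradius 5.5 (area = (12/2)·5.500²·sin(360°/12) = 90.75 mm²); Subtracting the remaining from the first: starting from the 4×6.5 cube (26.00 mm²), the r=5.5 cylinder at (11.5, 11.5) misses the remaining region (no effect) — area = 26.00 mm²; (rotated 60° about Z; rotation is an isometry so areas/perimeters/island counts are preserved). Checking containment: the cross-section at z = 9.6 is a subset of the cross-section at z = 2.7.

entirely on top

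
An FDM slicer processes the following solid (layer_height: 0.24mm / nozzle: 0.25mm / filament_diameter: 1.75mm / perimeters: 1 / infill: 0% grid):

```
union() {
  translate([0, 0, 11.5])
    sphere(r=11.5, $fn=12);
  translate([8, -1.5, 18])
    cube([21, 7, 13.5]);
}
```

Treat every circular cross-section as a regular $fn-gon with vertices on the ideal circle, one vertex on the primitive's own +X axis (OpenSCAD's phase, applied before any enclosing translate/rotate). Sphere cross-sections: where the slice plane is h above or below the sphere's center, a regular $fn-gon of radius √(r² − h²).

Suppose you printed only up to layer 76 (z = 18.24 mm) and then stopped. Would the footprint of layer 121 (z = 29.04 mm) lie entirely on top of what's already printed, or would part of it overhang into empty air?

entirely on top

Compare the two slices. At z = 18.24: the r=11.5 sphere slices to a regular 12-gon of circumradius 9.318 (√(r²−h²) with h=6.74 from center) (area = (12/2)·9.318²·sin(360°/12) = 260.47 mm²); the cube at (8, -1.5) is present — its section is the full 21×7 rectangle (area 147.00 mm²); Taking the union: the regions partially overlap — summed areas 407.47 mm² minus the doubly-counted overlap 4.91 mm² gives 402.56 mm² — area = 402.56 mm². At z = 29.04: the sphere does not reach this height (|z−center|=17.540 > r=11.5); the cube at (8, -1.5) (footprint 21×7) is included at this height (area 147.00 mm²); Merging all regions: only the 21×7 cube at (8, -1.5) is present, so the union is just that shape — area = 147.00 mm². Checking containment: the cross-section at z = 29.04 is a subset of the cross-section at z = 18.24.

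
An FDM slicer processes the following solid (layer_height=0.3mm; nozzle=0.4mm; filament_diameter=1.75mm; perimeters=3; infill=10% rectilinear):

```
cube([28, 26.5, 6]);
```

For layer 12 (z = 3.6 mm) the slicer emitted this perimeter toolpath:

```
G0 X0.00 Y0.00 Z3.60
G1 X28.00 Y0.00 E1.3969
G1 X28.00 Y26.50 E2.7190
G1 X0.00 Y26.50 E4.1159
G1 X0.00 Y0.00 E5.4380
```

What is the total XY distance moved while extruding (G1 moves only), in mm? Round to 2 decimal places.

Sum the Euclidean lengths of each G1 segment: total = 109.00 mm.

109.00 mm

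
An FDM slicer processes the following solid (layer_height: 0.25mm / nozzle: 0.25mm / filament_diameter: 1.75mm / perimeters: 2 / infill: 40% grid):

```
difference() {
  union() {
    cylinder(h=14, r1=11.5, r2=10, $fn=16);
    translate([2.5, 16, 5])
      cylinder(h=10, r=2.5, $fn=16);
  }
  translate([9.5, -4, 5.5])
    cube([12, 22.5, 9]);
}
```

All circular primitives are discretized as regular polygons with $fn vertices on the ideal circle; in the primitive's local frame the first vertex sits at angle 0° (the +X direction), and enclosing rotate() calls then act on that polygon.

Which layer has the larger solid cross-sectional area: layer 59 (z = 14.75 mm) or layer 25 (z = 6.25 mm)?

Layer 59 (z = 14.75): the cone is absent (z outside [0, 14]); the r=2.5 cylinder at (2.5, 16) gives a regular 16-gon of circumradius 2.5 (constant along its height) (area = (16/2)·2.500²·sin(360°/16) = 19.13 mm²); Merging all regions: only the r=2.5 cylinder at (2.5, 16) is present, so the union is just that shape — area = 19.13 mm²; the cube at (9.5, -4) is not intersected at this z (z outside [5.5, 14.5]); After the difference (first − rest): none of the subtracted shapes is present at this height, so that combined region is unchanged — area = 19.13 mm². So its area = 19.13 mm². Layer 25 (z = 6.25): the cone (r1=11.5→r2=10) has section circumradius 10.830 here — a regular 16-gon (area = (16/2)·10.830²·sin(360°/16) = 359.10 mm²); the r=2.5 cylinder at (2.5, 16) gives a regular 16-gon of circumradius 2.5 (constant along its height) (area = (16/2)·2.500²·sin(360°/16) = 19.13 mm²); Taking the union: the 2 present regions are separate (no shared area or edge), so areas and boundary lengths simply add and each stays a separate island — area = 378.23 mm²; the cube at (9.5, -4) (footprint 12×22.5) is included at this height (area 270.00 mm²); Taking the first minus the rest: starting from that combined region (378.23 mm²), the 12×22.5 cube at (9.5, -4) partially overlaps it — only the 7.73 mm² overlap (of its 270.00 mm²) is removed, clipping the outline — area = 370.51 mm². So its area = 370.51 mm². Layer 25 is larger (370.51 vs 19.13 mm²).

layer 25 (z = 6.25 mm)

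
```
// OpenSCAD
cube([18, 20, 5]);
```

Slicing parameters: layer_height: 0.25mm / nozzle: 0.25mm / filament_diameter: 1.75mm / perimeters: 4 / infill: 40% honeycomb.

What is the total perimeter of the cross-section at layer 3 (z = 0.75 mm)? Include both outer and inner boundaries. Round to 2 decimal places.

76.00 mm

At z = 0.75 mm: the 18×20 cube contributes its full rectangle (perimeter 76.00 mm). Overall, the cross-section is a single solid region. Total boundary length (outer) = 76.00 mm.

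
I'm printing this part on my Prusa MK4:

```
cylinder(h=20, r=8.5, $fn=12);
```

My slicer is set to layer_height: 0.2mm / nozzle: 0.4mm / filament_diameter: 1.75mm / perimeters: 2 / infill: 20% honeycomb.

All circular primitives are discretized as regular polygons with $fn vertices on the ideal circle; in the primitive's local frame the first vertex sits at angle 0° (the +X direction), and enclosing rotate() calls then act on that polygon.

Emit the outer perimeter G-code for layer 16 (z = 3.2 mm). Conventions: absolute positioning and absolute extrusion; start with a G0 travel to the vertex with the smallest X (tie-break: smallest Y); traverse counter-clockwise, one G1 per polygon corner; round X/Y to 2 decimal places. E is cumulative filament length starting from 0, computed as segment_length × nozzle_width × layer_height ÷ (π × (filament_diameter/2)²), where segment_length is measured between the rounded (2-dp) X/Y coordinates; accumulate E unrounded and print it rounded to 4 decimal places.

G0 X-8.50 Y0.00 Z3.20
G1 X-7.36 Y-4.25 E0.1464
G1 X-4.25 Y-7.36 E0.2926
G1 X0.00 Y-8.50 E0.4390
G1 X4.25 Y-7.36 E0.5853
G1 X7.36 Y-4.25 E0.7316
G1 X8.50 Y0.00 E0.8780
G1 X7.36 Y4.25 E1.0243
G1 X4.25 Y7.36 E1.1706
G1 X0.00 Y8.50 E1.3170
G1 X-4.25 Y7.36 E1.4633
G1 X-7.36 Y4.25 E1.6096
G1 X-8.50 Y0.00 E1.7560

At z = 3.2 mm: the r=8.5 cylinder contributes a regular 12-gon of circumradius 8.5. The outline is a single polygon with 12 vertices. Extrusion per mm of travel: 0.4 × 0.2 / (π × 0.875²) = 0.033260. Accumulating E over each segment gives final E = 1.7560.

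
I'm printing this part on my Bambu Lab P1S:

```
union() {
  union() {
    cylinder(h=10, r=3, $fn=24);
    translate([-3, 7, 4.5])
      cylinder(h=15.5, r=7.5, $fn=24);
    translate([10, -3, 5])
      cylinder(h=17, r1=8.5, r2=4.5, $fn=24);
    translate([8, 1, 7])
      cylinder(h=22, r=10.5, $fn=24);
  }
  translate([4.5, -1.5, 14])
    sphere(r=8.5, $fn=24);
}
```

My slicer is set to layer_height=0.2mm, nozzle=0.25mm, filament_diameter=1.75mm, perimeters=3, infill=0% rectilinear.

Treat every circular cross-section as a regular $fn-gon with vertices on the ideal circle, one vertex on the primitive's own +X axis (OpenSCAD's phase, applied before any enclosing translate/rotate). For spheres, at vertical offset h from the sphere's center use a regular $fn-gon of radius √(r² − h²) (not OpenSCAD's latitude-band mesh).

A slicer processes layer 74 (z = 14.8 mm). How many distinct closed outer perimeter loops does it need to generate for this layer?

1

At z = 14.8 mm: the cylinder is not intersected at this z (z outside [0, 10]); the r=7.5 cylinder at (-3, 7) contributes a regular 24-gon of circumradius 7.5; the cone at (10, -3) (r1=8.5→r2=4.5) has section circumradius 6.194 here — a regular 24-gon; the r=10.5 cylinder at (8, 1) contributes a regular 24-gon of circumradius 10.5; Merging all regions: the regions partially overlap (shared area 164.84 mm²), so overlapping operands fuse into one piece — 1 connected region; the sphere at (4.5, -1.5): section is a regular 24-gon, circumradius = √(r²−h²) = √(8.5²−0.8²) = 8.462; Merging all regions: the regions partially overlap (shared area 196.14 mm²), so overlapping operands fuse into one piece — 1 connected region. The result has 1 disconnected region.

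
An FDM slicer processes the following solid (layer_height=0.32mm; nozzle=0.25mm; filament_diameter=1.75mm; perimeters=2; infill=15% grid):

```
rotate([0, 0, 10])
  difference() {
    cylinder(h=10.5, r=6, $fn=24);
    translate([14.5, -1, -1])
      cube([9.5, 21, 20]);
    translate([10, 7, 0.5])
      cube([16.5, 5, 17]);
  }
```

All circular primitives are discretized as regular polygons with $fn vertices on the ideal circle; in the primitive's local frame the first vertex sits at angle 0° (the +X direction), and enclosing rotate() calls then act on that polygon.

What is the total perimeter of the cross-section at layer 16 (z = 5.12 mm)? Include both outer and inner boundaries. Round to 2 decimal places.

At z = 5.12 mm: the r=6 cylinder contributes a regular 24-gon of circumradius 6 (perimeter = 2·24·6.000·sin(180°/24) = 37.59 mm); the 9.5×21 cube at (14.5, -1) contributes its full rectangle (perimeter 61.00 mm); the 16.5×5 cube at (10, 7) contributes its full rectangle (perimeter 43.00 mm); Subtracting the remaining from the first: starting from the r=6 cylinder, the 9.5×21 cube at (14.5, -1) misses the remaining region (no effect); the 16.5×5 cube at (10, 7) misses the remaining region (no effect) — boundary = 37.59 mm; (rotated 10° about Z; rotation is an isometry so areas/perimeters/island counts are preserved). Overall, the cross-section is a single solid region. Total boundary length (outer) = 37.59 mm.

37.59 mm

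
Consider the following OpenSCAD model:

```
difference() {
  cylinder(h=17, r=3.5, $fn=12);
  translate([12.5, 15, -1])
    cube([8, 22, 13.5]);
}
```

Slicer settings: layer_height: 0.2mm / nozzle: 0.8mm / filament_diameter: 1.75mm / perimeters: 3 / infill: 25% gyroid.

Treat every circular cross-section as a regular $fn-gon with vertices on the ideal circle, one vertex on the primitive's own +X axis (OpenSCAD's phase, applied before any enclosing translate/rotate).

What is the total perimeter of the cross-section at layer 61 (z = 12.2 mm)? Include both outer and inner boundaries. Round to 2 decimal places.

At z = 12.2 mm: the r=3.5 cylinder gives a regular 12-gon of circumradius 3.5 (constant along its height) (perimeter = 2·12·3.500·sin(180°/12) = 21.74 mm); the 8×22 cube at (12.5, 15) contributes its full rectangle (perimeter 60.00 mm); Subtracting the remaining from the first: starting from the r=3.5 cylinder, the 8×22 cube at (12.5, 15) misses the remaining region (no effect) — boundary = 21.74 mm. Overall, the cross-section is a single solid region. Total boundary length (outer) = 21.74 mm.

21.74 mm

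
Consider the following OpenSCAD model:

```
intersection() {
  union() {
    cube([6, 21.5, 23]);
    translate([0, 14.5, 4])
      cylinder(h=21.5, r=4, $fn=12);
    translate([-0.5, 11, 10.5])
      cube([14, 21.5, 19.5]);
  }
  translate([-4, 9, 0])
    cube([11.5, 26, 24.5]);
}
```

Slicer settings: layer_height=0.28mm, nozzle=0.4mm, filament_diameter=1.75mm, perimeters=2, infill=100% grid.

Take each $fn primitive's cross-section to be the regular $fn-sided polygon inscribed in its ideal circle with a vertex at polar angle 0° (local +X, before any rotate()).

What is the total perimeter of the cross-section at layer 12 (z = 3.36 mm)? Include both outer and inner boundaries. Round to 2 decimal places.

37.00 mm

At z = 3.36 mm: the 6×21.5 cube contributes its full rectangle (perimeter 55.00 mm); the cylinder at (0, 14.5) is not intersected at this z (z outside [4, 25.5]); the cube at (-0.5, 11) does not reach this height (z outside [10.5, 30]); Taking the union: only the 6×21.5 cube is present, so the union is just that shape — boundary = 55.00 mm; the 11.5×26 cube at (-4, 9) contributes its full rectangle (perimeter 75.00 mm); Taking the intersection: the 11.5×26 cube at (-4, 9) partially overlaps the result so far; clipping to the common part keeps 75.00 mm² — boundary = 37.00 mm. Overall, the cross-section is a single solid region. Total boundary length (outer) = 37.00 mm.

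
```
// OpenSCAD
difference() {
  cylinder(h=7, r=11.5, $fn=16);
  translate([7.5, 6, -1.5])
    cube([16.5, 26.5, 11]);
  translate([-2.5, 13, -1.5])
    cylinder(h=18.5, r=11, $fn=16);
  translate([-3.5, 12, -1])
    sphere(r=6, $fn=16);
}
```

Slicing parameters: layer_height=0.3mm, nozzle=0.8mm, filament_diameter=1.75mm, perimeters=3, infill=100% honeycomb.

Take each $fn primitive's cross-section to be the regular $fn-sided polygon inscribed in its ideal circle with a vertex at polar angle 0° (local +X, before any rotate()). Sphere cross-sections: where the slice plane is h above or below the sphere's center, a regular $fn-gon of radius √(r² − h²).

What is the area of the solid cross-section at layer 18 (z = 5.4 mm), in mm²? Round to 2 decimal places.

290.20 mm²

At z = 5.4 mm: the cylinder: section is a regular 16-gon, circumradius r=11.5 (area = (16/2)·11.500²·sin(360°/16) = 404.88 mm²); the cube at (7.5, 6) is present — its section is the full 16.5×26.5 rectangle (area 437.25 mm²); the r=11 cylinder at (-2.5, 13) gives a regular 16-gon of circumradius 11 (constant along its height) (area = (16/2)·11.000²·sin(360°/16) = 370.44 mm²); the sphere at (-3.5, 12) does not reach this height (|z−center|=6.400 > r=6); Taking the first minus the rest: starting from the r=11.5 cylinder (404.88 mm²), the 16.5×26.5 cube at (7.5, 6) partially overlaps it — only the 3.00 mm² overlap (of its 437.25 mm²) is removed, clipping the outline; the r=11 cylinder at (-2.5, 13) partially overlaps it — only the 111.68 mm² overlap (of its 370.44 mm²) is removed, clipping the outline — area = 290.20 mm². Overall, the cross-section is a single solid region. Net area = 290.20 mm².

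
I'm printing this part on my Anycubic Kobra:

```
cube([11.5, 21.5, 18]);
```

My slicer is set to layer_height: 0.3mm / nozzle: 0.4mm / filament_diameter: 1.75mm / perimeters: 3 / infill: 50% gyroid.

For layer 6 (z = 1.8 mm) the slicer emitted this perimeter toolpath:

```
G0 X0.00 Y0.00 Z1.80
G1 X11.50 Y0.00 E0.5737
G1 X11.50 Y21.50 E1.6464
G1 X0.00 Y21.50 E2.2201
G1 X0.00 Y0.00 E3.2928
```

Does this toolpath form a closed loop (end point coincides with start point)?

Start point (G0): (0.00, 0.00). End point (last G1): the path returns to the start — closed.

yes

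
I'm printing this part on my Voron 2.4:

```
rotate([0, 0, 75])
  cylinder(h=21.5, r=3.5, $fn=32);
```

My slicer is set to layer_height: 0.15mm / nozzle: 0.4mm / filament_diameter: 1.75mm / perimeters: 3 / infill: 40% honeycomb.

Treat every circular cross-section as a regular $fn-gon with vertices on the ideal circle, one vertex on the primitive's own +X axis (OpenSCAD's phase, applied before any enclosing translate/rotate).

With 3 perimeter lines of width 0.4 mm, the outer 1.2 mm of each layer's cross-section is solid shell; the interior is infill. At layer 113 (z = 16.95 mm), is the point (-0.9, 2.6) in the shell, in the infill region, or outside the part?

shell

At z = 16.95 mm: the r=3.5 cylinder gives a regular 32-gon of circumradius 3.5 (constant along its height); (rotated 75° about Z; rotation is an isometry so areas/perimeters/island counts are preserved). Overall, the cross-section is a single solid region. Undo the 75° rotation: the query point maps to (2.278, 1.542) in the un-rotated model frame. The nearest boundary edge runs (2.91, 1.94)→(2.47, 2.47); distance from the point to it = 0.74 mm. The point is inside the cross-section, 0.74 mm from the nearest boundary — within the 1.2 mm shell band (3 × 0.4).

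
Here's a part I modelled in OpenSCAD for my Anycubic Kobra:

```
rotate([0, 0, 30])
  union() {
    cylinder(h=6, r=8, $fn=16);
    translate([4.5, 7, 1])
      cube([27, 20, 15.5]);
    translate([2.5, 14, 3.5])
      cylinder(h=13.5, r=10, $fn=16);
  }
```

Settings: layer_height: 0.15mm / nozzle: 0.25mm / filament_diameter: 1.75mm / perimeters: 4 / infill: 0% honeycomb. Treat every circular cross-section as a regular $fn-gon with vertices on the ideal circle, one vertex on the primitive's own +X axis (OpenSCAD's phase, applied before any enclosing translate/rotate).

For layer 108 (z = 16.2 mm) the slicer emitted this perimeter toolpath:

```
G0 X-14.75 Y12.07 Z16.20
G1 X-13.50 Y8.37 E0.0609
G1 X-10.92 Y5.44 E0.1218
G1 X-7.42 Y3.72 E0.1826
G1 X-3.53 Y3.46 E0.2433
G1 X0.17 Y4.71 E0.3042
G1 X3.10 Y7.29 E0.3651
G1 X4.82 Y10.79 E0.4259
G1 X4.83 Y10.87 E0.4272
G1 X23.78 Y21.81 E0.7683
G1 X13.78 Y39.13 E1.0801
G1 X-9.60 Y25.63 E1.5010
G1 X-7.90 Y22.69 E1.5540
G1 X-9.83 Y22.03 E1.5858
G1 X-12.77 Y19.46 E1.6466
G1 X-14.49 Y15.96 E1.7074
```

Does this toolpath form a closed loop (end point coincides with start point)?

Start point (G0): (-14.75, 12.07). End point (last G1): the path does not return to the start — open.

no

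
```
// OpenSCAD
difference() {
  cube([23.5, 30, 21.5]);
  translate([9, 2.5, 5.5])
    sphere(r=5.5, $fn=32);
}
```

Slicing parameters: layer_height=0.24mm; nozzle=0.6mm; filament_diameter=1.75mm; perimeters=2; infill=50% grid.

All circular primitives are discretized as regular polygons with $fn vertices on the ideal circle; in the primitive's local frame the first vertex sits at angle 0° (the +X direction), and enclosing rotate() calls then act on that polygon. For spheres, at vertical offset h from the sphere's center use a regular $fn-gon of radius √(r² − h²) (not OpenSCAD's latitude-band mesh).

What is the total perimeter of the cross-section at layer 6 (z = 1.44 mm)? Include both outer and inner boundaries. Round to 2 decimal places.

At z = 1.44 mm: the cube is present — its section is the full 23.5×30 rectangle (perimeter 107.00 mm); the sphere at (9, 2.5): section is a regular 32-gon, circumradius = √(r²−h²) = √(5.5²−4.06²) = 3.710 (perimeter = 2·32·3.710·sin(180°/32) = 23.28 mm); Subtracting the remaining from the first: starting from the 23.5×30 cube, the r=5.5 sphere at (9, 2.5) partially overlaps it — only the 38.45 mm² overlap (of its 42.97 mm²) is removed, clipping the outline — boundary = 118.69 mm. Overall, the cross-section is a single solid region. Total boundary length (outer) = 118.69 mm.

118.69 mm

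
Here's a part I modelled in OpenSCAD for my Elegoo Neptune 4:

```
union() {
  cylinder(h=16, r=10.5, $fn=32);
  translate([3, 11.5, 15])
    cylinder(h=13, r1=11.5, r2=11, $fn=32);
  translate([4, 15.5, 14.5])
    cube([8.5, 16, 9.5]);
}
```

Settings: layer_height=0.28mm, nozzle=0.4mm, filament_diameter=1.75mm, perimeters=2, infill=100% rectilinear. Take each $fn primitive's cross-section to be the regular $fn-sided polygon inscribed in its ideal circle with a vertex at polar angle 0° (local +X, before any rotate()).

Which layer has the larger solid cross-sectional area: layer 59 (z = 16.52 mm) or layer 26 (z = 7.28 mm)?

layer 59 (z = 16.52 mm)

Layer 59 (z = 16.52): the cylinder is absent (z outside [0, 16]); the cone at (3, 11.5): at t=0.117 of its height the radius interpolates to r₁+(r₂−r₁)t = 11.442, giving a regular 32-gon of that circumradius (area = (32/2)·11.442²·sin(360°/32) = 408.62 mm²); the cube at (4, 15.5) (footprint 8.5×16) is included at this height (area 136.00 mm²); Combining (union): the regions partially overlap — summed areas 544.62 mm² minus the doubly-counted overlap 48.61 mm² gives 496.02 mm² — area = 496.02 mm². So its area = 496.02 mm². Layer 26 (z = 7.28): the r=10.5 cylinder contributes a regular 32-gon of circumradius 10.5 (area = (32/2)·10.500²·sin(360°/32) = 344.14 mm²); the cone at (3, 11.5) does not reach this height (z outside [15, 28]); the cube at (4, 15.5) does not reach this height (z outside [14.5, 24]); Taking the union: only the r=10.5 cylinder is present, so the union is just that shape — area = 344.14 mm². So its area = 344.14 mm². Layer 59 is larger (496.02 vs 344.14 mm²).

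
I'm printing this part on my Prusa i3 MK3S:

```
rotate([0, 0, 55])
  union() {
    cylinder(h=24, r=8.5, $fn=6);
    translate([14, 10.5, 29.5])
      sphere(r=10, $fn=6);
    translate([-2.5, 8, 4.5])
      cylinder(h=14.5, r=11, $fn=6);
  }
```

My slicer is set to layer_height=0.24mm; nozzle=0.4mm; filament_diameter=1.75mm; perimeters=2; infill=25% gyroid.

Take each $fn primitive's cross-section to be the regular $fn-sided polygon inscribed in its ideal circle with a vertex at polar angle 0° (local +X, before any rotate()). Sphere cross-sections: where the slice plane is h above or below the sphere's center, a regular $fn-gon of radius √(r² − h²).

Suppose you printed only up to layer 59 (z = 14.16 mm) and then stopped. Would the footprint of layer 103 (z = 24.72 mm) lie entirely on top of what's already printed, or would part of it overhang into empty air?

part overhangs

Compare the two slices. At z = 14.16: the r=8.5 cylinder gives a regular 6-gon of circumradius 8.5 (constant along its height) (area = (6/2)·8.500²·sin(360°/6) = 187.71 mm²); the sphere at (14, 10.5) is not intersected at this z (|z−center|=15.340 > r=10); the r=11 cylinder at (-2.5, 8) gives a regular 6-gon of circumradius 11 (constant along its height) (area = (6/2)·11.000²·sin(360°/6) = 314.37 mm²); Merging all regions: the regions partially overlap — summed areas 502.08 mm² minus the doubly-counted overlap 102.17 mm² gives 399.91 mm² — area = 399.91 mm²; (rotated 55° about Z; rotation is an isometry so areas/perimeters/island counts are preserved). At z = 24.72: the cylinder does not reach this height (z outside [0, 24]); the r=10 sphere at (14, 10.5) slices to a regular 6-gon of circumradius 8.784 (√(r²−h²) with h=4.78 from center) (area = (6/2)·8.784²·sin(360°/6) = 200.45 mm²); the cylinder at (-2.5, 8) is not intersected at this z (z outside [4.5, 19]); Taking the union: only the r=10 sphere at (14, 10.5) is present, so the union is just that shape — area = 200.45 mm²; (whole slice rotated 55° about Z — lengths, areas and connectivity unchanged). Checking containment: at z = 24.72 the cross-section extends beyond the z = 14.16 cross-section by about 192.91 mm².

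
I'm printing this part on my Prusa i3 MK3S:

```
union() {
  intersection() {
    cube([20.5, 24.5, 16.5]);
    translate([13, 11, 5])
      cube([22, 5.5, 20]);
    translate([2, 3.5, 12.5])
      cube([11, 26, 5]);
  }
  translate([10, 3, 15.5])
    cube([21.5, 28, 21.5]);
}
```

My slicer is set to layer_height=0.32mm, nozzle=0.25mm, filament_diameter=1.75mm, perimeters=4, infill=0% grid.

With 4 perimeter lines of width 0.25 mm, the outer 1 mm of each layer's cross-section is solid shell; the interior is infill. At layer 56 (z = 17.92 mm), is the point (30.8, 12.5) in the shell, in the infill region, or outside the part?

shell

At z = 17.92 mm: the cube does not reach this height (z outside [0, 16.5]); the cube at (13, 11) is present — its section is the full 22×5.5 rectangle; the cube at (2, 3.5) does not reach this height (z outside [12.5, 17.5]); Taking the intersection: at least one operand is absent at this height, so nothing remains; the cube at (10, 3) (footprint 21.5×28) is included at this height; Merging all regions: only the 21.5×28 cube at (10, 3) is present, so the union is just that shape — 1 connected region. Overall, the cross-section is a single solid region. The nearest boundary edge runs (31.50, 3.00)→(31.50, 31.00); distance from the point to it = 0.70 mm. The point is inside the cross-section, 0.70 mm from the nearest boundary — within the 1 mm shell band (4 × 0.25).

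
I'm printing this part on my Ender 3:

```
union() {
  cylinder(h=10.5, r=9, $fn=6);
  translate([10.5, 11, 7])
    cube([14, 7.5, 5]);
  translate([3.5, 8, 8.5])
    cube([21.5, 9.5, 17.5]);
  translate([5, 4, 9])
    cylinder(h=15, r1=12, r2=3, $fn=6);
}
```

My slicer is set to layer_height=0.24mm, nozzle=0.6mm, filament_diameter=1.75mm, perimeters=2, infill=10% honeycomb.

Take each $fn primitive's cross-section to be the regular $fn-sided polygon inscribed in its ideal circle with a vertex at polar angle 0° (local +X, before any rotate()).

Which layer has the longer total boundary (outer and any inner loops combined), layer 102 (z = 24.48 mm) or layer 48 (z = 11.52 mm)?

Layer 102 (z = 24.48): the cylinder is absent (z outside [0, 10.5]); the cube at (10.5, 11) does not reach this height (z outside [7, 12]); the cube at (3.5, 8) (footprint 21.5×9.5) is included at this height (perimeter 62.00 mm); the cone at (5, 4) is absent (z outside [9, 24]); Merging all regions: only the 21.5×9.5 cube at (3.5, 8) is present, so the union is just that shape — boundary = 62.00 mm. So its perimeter = 62.00 mm. Layer 48 (z = 11.52): the cylinder is not intersected at this z (z outside [0, 10.5]); the cube at (10.5, 11) (footprint 14×7.5) is included at this height (perimeter 43.00 mm); the cube at (3.5, 8) is present — its section is the full 21.5×9.5 rectangle (perimeter 62.00 mm); the cone at (5, 4): at t=0.168 of its height the radius interpolates to r₁+(r₂−r₁)t = 10.488, giving a regular 6-gon of that circumradius (perimeter = 2·6·10.488·sin(180°/6) = 62.93 mm); Combining (union): the regions partially overlap (shared area 132.74 mm²), so the edge portions inside another operand are dropped and the merged outline is re-measured after clipping — boundary = 99.55 mm. So its perimeter = 99.55 mm. Layer 48 is larger (99.55 vs 62.00 mm).

layer 48 (z = 11.52 mm)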